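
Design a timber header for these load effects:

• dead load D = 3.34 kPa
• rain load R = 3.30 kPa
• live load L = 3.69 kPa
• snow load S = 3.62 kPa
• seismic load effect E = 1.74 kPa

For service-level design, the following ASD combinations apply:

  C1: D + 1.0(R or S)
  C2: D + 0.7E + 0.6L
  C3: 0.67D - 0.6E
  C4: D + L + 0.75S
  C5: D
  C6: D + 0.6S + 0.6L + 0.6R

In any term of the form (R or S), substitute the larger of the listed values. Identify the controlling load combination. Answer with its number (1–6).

(R or S) → S = 3.62 kPa.
C1: 1.0(3.34) + 1.0(3.62) = 3.34 + 3.62 = 6.96
C2: 1.0(3.34) + 0.7(1.74) + 0.6(3.69) = 3.34 + 1.22 + 2.21 = 6.77
C3: 0.67(3.34) - 0.6(1.74) = 1.19
C4: 1.0(3.34) + 1.0(3.69) + 0.75(3.62) = 3.34 + 3.69 + 2.72 = 9.75
C5: 1.0(3.34) = 3.34
C6: 1.0(3.34) + 0.6(3.62) + 0.6(3.69) + 0.6(3.30) = 9.71
The largest value is 9.75 kPa from combination 4.

Combination 4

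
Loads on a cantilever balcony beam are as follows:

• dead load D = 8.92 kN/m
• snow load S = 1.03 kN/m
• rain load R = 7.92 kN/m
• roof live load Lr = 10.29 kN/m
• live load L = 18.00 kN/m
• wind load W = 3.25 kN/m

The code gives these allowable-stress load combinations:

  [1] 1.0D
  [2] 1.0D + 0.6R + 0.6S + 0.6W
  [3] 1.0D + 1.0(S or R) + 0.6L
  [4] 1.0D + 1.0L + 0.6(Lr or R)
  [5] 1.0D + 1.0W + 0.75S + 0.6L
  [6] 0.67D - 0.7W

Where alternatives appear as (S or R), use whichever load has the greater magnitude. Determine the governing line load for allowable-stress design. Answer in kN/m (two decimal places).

(S or R) → R = 7.92 kN/m; (Lr or R) → Lr = 10.29 kN/m.
[1] 1.0(8.92) = 8.92
[2] 1.0(8.92) + 0.6(7.92) + 0.6(1.03) + 0.6(3.25) = 8.92 + 4.75 + 0.62 + 1.95 = 16.24
[3] 1.0(8.92) + 1.0(7.92) + 0.6(18.00) = 8.92 + 7.92 + 10.80 = 27.64
[4] 1.0(8.92) + 1.0(18.00) + 0.6(10.29) = 8.92 + 18.00 + 6.17 = 33.09
[5] 1.0(8.92) + 1.0(3.25) + 0.75(1.03) + 0.6(18.00) = 8.92 + 3.25 + 0.77 + 10.80 = 23.74
[6] 0.67(8.92) - 0.7(3.25) = 5.98 - 2.28 = 3.70
The controlling combination is 4, giving 33.09 kN/m.

33.09 kN/m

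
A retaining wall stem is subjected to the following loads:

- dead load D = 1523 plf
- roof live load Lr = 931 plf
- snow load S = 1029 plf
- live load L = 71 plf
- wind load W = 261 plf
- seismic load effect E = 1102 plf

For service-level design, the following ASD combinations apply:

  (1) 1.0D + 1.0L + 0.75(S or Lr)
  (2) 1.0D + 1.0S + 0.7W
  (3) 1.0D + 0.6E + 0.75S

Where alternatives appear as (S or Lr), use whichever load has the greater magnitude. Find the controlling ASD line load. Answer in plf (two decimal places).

(S or Lr) → S = 1029 plf.
(1) 1.0(1523) + 1.0(71) + 0.75(1029) = 2365.75
(2) 1.0(1523) + 1.0(1029) + 0.7(261) = 2734.70
(3) 1.0(1523) + 0.6(1102) + 0.75(1029) = 2955.95
The controlling combination is 3, giving 2955.95 plf.

2955.95 plf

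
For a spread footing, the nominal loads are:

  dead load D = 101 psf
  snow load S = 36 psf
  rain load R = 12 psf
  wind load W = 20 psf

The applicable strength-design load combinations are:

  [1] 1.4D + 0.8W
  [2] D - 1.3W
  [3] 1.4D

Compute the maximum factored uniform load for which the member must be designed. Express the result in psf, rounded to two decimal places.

[1] 1.4(101) + 0.8(20) = 141.40 + 16.00 = 157.40
[2] 1.0(101) - 1.3(20) = 101.00 - 26.00 = 75.00
[3] 1.4(101) = 141.40
The controlling combination is 1, giving 157.40 psf.

157.40 psf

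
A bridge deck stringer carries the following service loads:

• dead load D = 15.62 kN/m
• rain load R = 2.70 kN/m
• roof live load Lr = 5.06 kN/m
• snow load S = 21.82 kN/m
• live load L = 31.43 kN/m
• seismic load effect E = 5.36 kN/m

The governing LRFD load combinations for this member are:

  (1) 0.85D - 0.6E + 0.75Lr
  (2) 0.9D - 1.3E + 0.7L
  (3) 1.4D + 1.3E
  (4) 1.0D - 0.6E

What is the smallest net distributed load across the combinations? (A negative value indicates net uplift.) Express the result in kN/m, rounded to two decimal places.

(1) 0.85(15.62) - 0.6(5.36) + 0.75(5.06) = 13.28 - 3.22 + 3.80 = 13.86
(2) 0.9(15.62) - 1.3(5.36) + 0.7(31.43) = 14.06 - 6.97 + 22.00 = 29.09
(3) 1.4(15.62) + 1.3(5.36) = 21.87 + 6.97 = 28.84
(4) 1.0(15.62) - 0.6(5.36) = 15.62 - 3.22 = 12.40
Combination 4 gives the minimum: 12.40 kN/m.

12.40 kN/m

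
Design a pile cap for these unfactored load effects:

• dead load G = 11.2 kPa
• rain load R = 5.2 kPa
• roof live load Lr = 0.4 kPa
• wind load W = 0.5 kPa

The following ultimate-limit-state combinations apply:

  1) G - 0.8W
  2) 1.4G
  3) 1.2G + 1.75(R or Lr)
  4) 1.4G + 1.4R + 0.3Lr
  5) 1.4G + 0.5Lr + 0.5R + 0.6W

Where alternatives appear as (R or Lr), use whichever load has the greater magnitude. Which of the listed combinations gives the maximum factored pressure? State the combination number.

Combination 4

(R or Lr) → R = 5.2 kPa.
1) 1.0(11.2) - 0.8(0.5) = 11.20 - 0.40 = 10.80
2) 1.4(11.2) = 15.68
3) 1.2(11.2) + 1.75(5.2) = 13.44 + 9.10 = 22.54
4) 1.4(11.2) + 1.4(5.2) + 0.3(0.4) = 15.68 + 7.28 + 0.12 = 23.08
5) 1.4(11.2) + 0.5(0.4) + 0.5(5.2) + 0.6(0.5) = 15.68 + 0.20 + 2.60 + 0.30 = 18.78
The largest value is 23.08 kPa from combination 4.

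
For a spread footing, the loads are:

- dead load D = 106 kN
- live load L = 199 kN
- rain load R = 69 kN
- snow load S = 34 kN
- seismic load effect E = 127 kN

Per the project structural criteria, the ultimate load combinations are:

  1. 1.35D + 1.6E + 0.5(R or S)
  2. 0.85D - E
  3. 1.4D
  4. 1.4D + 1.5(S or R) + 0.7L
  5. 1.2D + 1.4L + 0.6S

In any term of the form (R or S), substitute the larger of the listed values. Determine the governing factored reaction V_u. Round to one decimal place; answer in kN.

426.2 kN

(R or S) → R = 69 kN; (S or R) → R = 69 kN.
1. 1.35(106) + 1.6(127) + 0.5(69) = 143.1 + 203.2 + 34.5 = 380.8
2. 0.85(106) - 1.0(127) = 90.1 - 127.0 = -36.9
3. 1.4(106) = 148.4
4. 1.4(106) + 1.5(69) + 0.7(199) = 148.4 + 103.5 + 139.3 = 391.2
5. 1.2(106) + 1.4(199) + 0.6(34) = 127.2 + 278.6 + 20.4 = 426.2
The controlling combination is 5, giving 426.2 kN.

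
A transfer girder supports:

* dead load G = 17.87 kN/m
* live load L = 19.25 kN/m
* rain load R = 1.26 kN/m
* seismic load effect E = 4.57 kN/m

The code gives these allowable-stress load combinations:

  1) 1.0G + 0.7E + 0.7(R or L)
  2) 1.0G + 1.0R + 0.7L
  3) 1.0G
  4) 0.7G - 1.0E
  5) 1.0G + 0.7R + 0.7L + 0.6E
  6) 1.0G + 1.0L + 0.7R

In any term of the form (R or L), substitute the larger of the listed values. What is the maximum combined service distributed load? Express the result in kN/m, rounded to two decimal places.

38.00 kN/m

(R or L) → L = 19.25 kN/m.
1) 1.0(17.87) + 0.7(4.57) + 0.7(19.25) = 34.54
2) 1.0(17.87) + 1.0(1.26) + 0.7(19.25) = 17.87 + 1.26 + 13.48 = 32.61
3) 1.0(17.87) = 17.87
4) 0.7(17.87) - 1.0(4.57) = 12.51 - 4.57 = 7.94
5) 1.0(17.87) + 0.7(1.26) + 0.7(19.25) + 0.6(4.57) = 17.87 + 0.88 + 13.48 + 2.74 = 34.97
6) 1.0(17.87) + 1.0(19.25) + 0.7(1.26) = 17.87 + 19.25 + 0.88 = 38.00
Combination 6 governs: w = 38.00 kN/m.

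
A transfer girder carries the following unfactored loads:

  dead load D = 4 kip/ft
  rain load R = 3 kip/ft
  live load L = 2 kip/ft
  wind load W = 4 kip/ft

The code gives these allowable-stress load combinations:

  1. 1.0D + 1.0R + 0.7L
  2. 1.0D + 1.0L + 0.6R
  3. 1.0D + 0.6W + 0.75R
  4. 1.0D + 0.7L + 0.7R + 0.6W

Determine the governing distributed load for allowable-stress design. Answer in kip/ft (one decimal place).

9.9 kip/ft

1. 1.0(4) + 1.0(3) + 0.7(2) = 4.0 + 3.0 + 1.4 = 8.4
2. 1.0(4) + 1.0(2) + 0.6(3) = 4.0 + 2.0 + 1.8 = 7.8
3. 1.0(4) + 0.6(4) + 0.75(3) = 4.0 + 2.4 + 2.3 = 8.7
4. 1.0(4) + 0.7(2) + 0.7(3) + 0.6(4) = 4.0 + 1.4 + 2.1 + 2.4 = 9.9
Combination 4 governs: w = 9.9 kip/ft.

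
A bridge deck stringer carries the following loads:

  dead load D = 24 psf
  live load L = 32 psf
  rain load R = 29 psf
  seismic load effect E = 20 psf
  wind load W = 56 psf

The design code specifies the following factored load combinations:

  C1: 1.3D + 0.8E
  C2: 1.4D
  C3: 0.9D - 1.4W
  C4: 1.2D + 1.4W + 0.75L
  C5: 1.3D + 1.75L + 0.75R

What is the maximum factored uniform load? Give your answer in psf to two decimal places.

131.20 psf

C1: 1.3(24) + 0.8(20) = 31.20 + 16.00 = 47.20
C2: 1.4(24) = 33.60
C3: 0.9(24) - 1.4(56) = 21.60 - 78.40 = -56.80
C4: 1.2(24) + 1.4(56) + 0.75(32) = 28.80 + 78.40 + 24.00 = 131.20
C5: 1.3(24) + 1.75(32) + 0.75(29) = 31.20 + 56.00 + 21.75 = 108.95
Combination 4 governs: q_u = 131.20 psf.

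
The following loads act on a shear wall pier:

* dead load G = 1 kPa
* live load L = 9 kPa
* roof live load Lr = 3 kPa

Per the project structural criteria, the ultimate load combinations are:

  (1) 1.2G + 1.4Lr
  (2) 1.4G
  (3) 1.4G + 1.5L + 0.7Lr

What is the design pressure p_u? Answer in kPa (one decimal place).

17.0 kPa

(1) 1.2(1) + 1.4(3) = 5.4
(2) 1.4(1) = 1.4
(3) 1.4(1) + 1.5(9) + 0.7(3) = 17.0
The controlling combination is 3, giving 17.0 kPa.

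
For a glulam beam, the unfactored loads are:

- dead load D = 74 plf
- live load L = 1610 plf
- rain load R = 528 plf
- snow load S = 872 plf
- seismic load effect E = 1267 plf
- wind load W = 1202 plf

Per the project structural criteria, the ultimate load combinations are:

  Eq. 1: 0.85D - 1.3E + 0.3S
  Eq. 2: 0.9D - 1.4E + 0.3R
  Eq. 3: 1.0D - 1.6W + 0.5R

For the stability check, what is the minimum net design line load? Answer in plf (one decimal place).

-1585.2 plf

Eq. 1: 0.85(74) - 1.3(1267) + 0.3(872) = -1322.6
Eq. 2: 0.9(74) - 1.4(1267) + 0.3(528) = -1548.8
Eq. 3: 1.0(74) - 1.6(1202) + 0.5(528) = -1585.2
Combination 3 gives the minimum: -1585.2 plf.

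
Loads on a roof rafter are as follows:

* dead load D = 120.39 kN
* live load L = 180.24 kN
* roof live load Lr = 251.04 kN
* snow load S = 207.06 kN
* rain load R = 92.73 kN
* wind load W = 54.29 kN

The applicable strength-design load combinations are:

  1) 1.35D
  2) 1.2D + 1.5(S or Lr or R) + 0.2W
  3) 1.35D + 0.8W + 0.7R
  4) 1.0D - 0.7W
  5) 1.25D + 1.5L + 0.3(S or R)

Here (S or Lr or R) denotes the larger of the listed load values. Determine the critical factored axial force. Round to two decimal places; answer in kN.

(S or Lr or R) → Lr = 251.04 kN; (S or R) → S = 207.06 kN.
1) 1.35(120.39) = 162.53
2) 1.2(120.39) + 1.5(251.04) + 0.2(54.29) = 144.47 + 376.56 + 10.86 = 531.89
3) 1.35(120.39) + 0.8(54.29) + 0.7(92.73) = 162.53 + 43.43 + 64.91 = 270.87
4) 1.0(120.39) - 0.7(54.29) = 120.39 - 38.00 = 82.39
5) 1.25(120.39) + 1.5(180.24) + 0.3(207.06) = 150.49 + 270.36 + 62.12 = 482.97
Maximum is from combination 2.

531.89 kN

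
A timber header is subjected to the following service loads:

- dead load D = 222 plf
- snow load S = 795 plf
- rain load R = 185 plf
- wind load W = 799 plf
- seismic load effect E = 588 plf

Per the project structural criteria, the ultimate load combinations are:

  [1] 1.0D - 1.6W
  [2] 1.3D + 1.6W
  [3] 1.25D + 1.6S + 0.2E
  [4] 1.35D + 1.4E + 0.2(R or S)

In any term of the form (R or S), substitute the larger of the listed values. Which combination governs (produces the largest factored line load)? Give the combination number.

Combination 3

(R or S) → S = 795 plf.
[1] 1.0(222) - 1.6(799) = 222.00 - 1278.40 = -1056.40
[2] 1.3(222) + 1.6(799) = 288.60 + 1278.40 = 1567.00
[3] 1.25(222) + 1.6(795) + 0.2(588) = 277.50 + 1272.00 + 117.60 = 1667.10
[4] 1.35(222) + 1.4(588) + 0.2(795) = 299.70 + 823.20 + 159.00 = 1281.90
The largest value is 1667.10 plf from combination 3.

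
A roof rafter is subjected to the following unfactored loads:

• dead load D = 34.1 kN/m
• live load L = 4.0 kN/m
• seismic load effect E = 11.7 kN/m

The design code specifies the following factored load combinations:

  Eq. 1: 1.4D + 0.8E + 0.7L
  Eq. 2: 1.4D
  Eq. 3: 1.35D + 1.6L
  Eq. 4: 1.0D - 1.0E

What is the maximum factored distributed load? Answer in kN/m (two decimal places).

Eq. 1: 1.4(34.1) + 0.8(11.7) + 0.7(4.0) = 47.74 + 9.36 + 2.80 = 59.90
Eq. 2: 1.4(34.1) = 47.74
Eq. 3: 1.35(34.1) + 1.6(4.0) = 46.04 + 6.40 = 52.44
Eq. 4: 1.0(34.1) - 1.0(11.7) = 34.10 - 11.70 = 22.40
Maximum is from combination 1.

59.90 kN/m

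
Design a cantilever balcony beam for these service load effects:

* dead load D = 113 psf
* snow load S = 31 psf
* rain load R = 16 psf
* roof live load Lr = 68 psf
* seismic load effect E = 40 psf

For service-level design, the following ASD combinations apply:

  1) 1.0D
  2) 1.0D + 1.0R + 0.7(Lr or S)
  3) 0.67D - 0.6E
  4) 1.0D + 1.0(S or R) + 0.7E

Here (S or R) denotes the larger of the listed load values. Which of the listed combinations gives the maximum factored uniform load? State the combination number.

(Lr or S) → Lr = 68 psf; (S or R) → S = 31 psf.
1) 1.0(113) = 113.00
2) 1.0(113) + 1.0(16) + 0.7(68) = 113.00 + 16.00 + 47.60 = 176.60
3) 0.67(113) - 0.6(40) = 75.71 - 24.00 = 51.71
4) 1.0(113) + 1.0(31) + 0.7(40) = 113.00 + 31.00 + 28.00 = 172.00
The largest value is 176.60 psf from combination 2.

Combination 2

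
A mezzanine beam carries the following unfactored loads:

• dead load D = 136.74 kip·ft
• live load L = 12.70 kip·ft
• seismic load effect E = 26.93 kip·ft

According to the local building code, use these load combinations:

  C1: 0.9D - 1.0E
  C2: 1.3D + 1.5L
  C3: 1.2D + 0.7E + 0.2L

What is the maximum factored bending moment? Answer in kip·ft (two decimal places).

196.81 kip·ft

C1: 0.9(136.74) - 1.0(26.93) = 96.14
C2: 1.3(136.74) + 1.5(12.70) = 196.81
C3: 1.2(136.74) + 0.7(26.93) + 0.2(12.70) = 185.48
The controlling combination is 2, giving 196.81 kip·ft.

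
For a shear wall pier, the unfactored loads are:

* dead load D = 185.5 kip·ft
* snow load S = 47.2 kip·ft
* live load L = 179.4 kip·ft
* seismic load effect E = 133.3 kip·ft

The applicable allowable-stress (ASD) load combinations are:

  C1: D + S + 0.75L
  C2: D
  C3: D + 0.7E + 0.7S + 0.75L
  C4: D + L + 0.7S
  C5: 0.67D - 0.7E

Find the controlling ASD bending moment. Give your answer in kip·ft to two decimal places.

C1: 1.0(185.5) + 1.0(47.2) + 0.75(179.4) = 367.25
C2: 1.0(185.5) = 185.50
C3: 1.0(185.5) + 0.7(133.3) + 0.7(47.2) + 0.75(179.4) = 446.40
C4: 1.0(185.5) + 1.0(179.4) + 0.7(47.2) = 397.94
C5: 0.67(185.5) - 0.7(133.3) = 30.98
The controlling combination is 3, giving 446.40 kip·ft.

446.40 kip·ft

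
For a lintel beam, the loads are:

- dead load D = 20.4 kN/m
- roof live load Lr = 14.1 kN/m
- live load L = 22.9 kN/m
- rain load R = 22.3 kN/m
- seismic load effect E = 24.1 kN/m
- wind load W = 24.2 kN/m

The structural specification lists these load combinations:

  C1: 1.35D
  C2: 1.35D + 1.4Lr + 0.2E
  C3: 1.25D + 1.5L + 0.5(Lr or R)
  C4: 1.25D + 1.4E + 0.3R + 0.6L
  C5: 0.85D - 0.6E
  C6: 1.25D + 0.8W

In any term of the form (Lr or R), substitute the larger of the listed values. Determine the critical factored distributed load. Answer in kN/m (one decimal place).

(Lr or R) → R = 22.3 kN/m.
C1: 1.35(20.4) = 27.5
C2: 1.35(20.4) + 1.4(14.1) + 0.2(24.1) = 52.1
C3: 1.25(20.4) + 1.5(22.9) + 0.5(22.3) = 71.0
C4: 1.25(20.4) + 1.4(24.1) + 0.3(22.3) + 0.6(22.9) = 79.7
C5: 0.85(20.4) - 0.6(24.1) = 2.9
C6: 1.25(20.4) + 0.8(24.2) = 44.9
Maximum is from combination 4.

79.7 kN/m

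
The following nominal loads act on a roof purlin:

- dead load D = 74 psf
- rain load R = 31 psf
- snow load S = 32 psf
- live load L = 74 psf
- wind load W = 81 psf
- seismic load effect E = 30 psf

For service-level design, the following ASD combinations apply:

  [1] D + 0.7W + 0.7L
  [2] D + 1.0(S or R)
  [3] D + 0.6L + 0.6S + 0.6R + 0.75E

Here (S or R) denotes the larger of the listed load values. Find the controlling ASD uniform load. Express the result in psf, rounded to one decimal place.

(S or R) → S = 32 psf.
[1] 1.0(74) + 0.7(81) + 0.7(74) = 74.0 + 56.7 + 51.8 = 182.5
[2] 1.0(74) + 1.0(32) = 74.0 + 32.0 = 106.0
[3] 1.0(74) + 0.6(74) + 0.6(32) + 0.6(31) + 0.75(30) = 74.0 + 44.4 + 19.2 + 18.6 + 22.5 = 178.7
Maximum is from combination 1.

182.5 psf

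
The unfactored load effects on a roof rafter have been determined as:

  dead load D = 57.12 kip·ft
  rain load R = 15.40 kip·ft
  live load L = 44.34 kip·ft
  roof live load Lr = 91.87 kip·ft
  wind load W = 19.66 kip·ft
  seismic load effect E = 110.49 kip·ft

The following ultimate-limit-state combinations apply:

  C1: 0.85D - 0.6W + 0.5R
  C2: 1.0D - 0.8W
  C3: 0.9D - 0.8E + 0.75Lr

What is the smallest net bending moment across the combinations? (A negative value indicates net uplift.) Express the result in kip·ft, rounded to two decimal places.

C1: 0.85(57.12) - 0.6(19.66) + 0.5(15.40) = 44.46
C2: 1.0(57.12) - 0.8(19.66) = 57.12 - 15.73 = 41.39
C3: 0.9(57.12) - 0.8(110.49) + 0.75(91.87) = 51.41 - 88.39 + 68.90 = 31.92
Combination 3 gives the minimum: 31.92 kip·ft.

31.92 kip·ft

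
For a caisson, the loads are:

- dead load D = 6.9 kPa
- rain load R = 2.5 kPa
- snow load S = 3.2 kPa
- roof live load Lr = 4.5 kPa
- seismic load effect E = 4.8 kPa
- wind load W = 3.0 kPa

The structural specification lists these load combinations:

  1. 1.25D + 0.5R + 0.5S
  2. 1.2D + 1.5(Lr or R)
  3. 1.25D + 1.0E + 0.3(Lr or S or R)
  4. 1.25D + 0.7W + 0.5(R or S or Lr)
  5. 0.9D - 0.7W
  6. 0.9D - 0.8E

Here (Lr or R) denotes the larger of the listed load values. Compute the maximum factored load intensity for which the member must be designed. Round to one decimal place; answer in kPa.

(Lr or R) → Lr = 4.5 kPa; (Lr or S or R) → Lr = 4.5 kPa; (R or S or Lr) → Lr = 4.5 kPa.
1. 1.25(6.9) + 0.5(2.5) + 0.5(3.2) = 8.6 + 1.3 + 1.6 = 11.5
2. 1.2(6.9) + 1.5(4.5) = 15.0
3. 1.25(6.9) + 1.0(4.8) + 0.3(4.5) = 8.6 + 4.8 + 1.4 = 14.8
4. 1.25(6.9) + 0.7(3.0) + 0.5(4.5) = 8.6 + 2.1 + 2.3 = 13.0
5. 0.9(6.9) - 0.7(3.0) = 6.2 - 2.1 = 4.1
6. 0.9(6.9) - 0.8(4.8) = 6.2 - 3.8 = 2.4
Combination 2 governs: q_u = 15.0 kPa.

15.0 kPa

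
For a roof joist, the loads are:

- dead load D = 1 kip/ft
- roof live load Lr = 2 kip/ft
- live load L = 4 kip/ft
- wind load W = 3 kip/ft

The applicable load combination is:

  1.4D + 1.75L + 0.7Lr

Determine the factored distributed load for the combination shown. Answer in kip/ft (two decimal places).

9.80 kip/ft

1.4(1) + 1.75(4) + 0.7(2) = 9.80
w_u = 9.80 kip/ft.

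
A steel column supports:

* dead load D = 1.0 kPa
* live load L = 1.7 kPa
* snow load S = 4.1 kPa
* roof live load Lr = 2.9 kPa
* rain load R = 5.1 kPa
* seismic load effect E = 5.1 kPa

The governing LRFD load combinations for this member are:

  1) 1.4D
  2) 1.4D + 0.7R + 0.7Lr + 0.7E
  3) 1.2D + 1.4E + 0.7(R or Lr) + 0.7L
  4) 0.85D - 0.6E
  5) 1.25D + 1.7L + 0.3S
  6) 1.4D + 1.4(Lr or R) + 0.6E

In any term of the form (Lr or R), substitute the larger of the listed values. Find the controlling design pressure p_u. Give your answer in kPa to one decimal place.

(R or Lr) → R = 5.1 kPa; (Lr or R) → R = 5.1 kPa.
1) 1.4(1.0) = 1.4
2) 1.4(1.0) + 0.7(5.1) + 0.7(2.9) + 0.7(5.1) = 1.4 + 3.6 + 2.0 + 3.6 = 10.6
3) 1.2(1.0) + 1.4(5.1) + 0.7(5.1) + 0.7(1.7) = 1.2 + 7.1 + 3.6 + 1.2 = 13.1
4) 0.85(1.0) - 0.6(5.1) = 0.9 - 3.1 = -2.2
5) 1.25(1.0) + 1.7(1.7) + 0.3(4.1) = 1.3 + 2.9 + 1.2 = 5.4
6) 1.4(1.0) + 1.4(5.1) + 0.6(5.1) = 1.4 + 7.1 + 3.1 = 11.6
The controlling combination is 3, giving 13.1 kPa.

13.1 kPa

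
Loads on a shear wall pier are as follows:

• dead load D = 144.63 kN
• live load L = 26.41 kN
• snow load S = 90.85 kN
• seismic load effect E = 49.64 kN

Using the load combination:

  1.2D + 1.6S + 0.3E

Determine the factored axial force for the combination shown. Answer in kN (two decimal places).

333.81 kN

1.2(144.63) + 1.6(90.85) + 0.3(49.64) = 173.56 + 145.36 + 14.89 = 333.81
N_u = 333.81 kN.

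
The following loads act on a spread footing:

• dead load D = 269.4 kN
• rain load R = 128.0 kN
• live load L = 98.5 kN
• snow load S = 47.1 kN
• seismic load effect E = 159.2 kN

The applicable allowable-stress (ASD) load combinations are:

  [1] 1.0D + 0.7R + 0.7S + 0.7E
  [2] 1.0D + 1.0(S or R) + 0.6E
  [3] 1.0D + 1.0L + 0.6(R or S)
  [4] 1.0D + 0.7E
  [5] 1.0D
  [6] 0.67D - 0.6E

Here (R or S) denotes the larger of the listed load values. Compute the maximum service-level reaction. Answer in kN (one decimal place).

503.4 kN

(S or R) → R = 128.0 kN; (R or S) → R = 128.0 kN.
[1] 1.0(269.4) + 0.7(128.0) + 0.7(47.1) + 0.7(159.2) = 503.4
[2] 1.0(269.4) + 1.0(128.0) + 0.6(159.2) = 492.9
[3] 1.0(269.4) + 1.0(98.5) + 0.6(128.0) = 444.7
[4] 1.0(269.4) + 0.7(159.2) = 380.8
[5] 1.0(269.4) = 269.4
[6] 0.67(269.4) - 0.6(159.2) = 85.0
The controlling combination is 1, giving 503.4 kN.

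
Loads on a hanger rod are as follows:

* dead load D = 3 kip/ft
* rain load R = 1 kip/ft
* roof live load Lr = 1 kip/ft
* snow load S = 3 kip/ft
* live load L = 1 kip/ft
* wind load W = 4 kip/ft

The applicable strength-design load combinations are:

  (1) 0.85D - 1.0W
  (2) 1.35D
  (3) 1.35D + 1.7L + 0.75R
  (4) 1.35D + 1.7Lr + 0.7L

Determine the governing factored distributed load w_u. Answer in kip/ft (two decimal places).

6.50 kip/ft

(1) 0.85(3) - 1.0(4) = 2.55 - 4.00 = -1.45
(2) 1.35(3) = 4.05
(3) 1.35(3) + 1.7(1) + 0.75(1) = 4.05 + 1.70 + 0.75 = 6.50
(4) 1.35(3) + 1.7(1) + 0.7(1) = 4.05 + 1.70 + 0.70 = 6.45
The controlling combination is 3, giving 6.50 kip/ft.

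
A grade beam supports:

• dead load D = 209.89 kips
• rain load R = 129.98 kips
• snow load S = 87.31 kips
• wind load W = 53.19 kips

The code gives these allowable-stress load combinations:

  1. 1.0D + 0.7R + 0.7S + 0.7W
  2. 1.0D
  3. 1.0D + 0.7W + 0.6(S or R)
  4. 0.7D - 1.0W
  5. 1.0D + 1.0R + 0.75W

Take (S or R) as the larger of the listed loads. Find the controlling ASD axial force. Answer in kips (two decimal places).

399.23 kips

(S or R) → R = 129.98 kips.
1. 1.0(209.89) + 0.7(129.98) + 0.7(87.31) + 0.7(53.19) = 399.23
2. 1.0(209.89) = 209.89
3. 1.0(209.89) + 0.7(53.19) + 0.6(129.98) = 325.11
4. 0.7(209.89) - 1.0(53.19) = 93.73
5. 1.0(209.89) + 1.0(129.98) + 0.75(53.19) = 379.76
Combination 1 governs: P = 399.23 kips.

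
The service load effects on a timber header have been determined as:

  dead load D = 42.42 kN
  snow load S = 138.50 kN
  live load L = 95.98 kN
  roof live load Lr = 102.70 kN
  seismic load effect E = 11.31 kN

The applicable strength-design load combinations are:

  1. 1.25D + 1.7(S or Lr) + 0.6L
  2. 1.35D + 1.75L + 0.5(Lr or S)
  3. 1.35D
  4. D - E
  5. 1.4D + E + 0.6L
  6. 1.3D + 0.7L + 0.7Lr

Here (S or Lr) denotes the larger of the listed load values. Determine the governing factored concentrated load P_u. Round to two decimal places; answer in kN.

346.06 kN

(S or Lr) → S = 138.50 kN; (Lr or S) → S = 138.50 kN.
1. 1.25(42.42) + 1.7(138.50) + 0.6(95.98) = 346.06
2. 1.35(42.42) + 1.75(95.98) + 0.5(138.50) = 294.48
3. 1.35(42.42) = 57.27
4. 1.0(42.42) - 1.0(11.31) = 42.42 - 11.31 = 31.11
5. 1.4(42.42) + 1.0(11.31) + 0.6(95.98) = 59.39 + 11.31 + 57.59 = 128.29
6. 1.3(42.42) + 0.7(95.98) + 0.7(102.70) = 194.22
The controlling combination is 1, giving 346.06 kN.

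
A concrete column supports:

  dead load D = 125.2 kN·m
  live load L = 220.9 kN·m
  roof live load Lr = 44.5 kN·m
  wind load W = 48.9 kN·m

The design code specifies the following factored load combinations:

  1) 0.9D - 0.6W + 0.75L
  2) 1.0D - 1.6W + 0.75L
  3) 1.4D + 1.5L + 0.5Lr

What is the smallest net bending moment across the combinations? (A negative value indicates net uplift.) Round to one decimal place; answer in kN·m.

212.6 kN·m

1) 0.9(125.2) - 0.6(48.9) + 0.75(220.9) = 249.0
2) 1.0(125.2) - 1.6(48.9) + 0.75(220.9) = 212.6
3) 1.4(125.2) + 1.5(220.9) + 0.5(44.5) = 528.9
Combination 2 gives the minimum: 212.6 kN·m.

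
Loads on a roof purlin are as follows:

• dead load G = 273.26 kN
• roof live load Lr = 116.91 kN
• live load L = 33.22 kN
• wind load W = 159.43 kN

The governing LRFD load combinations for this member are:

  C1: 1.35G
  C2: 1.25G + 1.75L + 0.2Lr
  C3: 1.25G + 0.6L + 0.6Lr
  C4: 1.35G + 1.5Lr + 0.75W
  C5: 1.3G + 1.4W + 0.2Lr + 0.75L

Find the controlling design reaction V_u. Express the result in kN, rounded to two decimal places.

C1: 1.35(273.26) = 368.90
C2: 1.25(273.26) + 1.75(33.22) + 0.2(116.91) = 423.09
C3: 1.25(273.26) + 0.6(33.22) + 0.6(116.91) = 431.65
C4: 1.35(273.26) + 1.5(116.91) + 0.75(159.43) = 663.84
C5: 1.3(273.26) + 1.4(159.43) + 0.2(116.91) + 0.75(33.22) = 626.74
The controlling combination is 4, giving 663.84 kN.

663.84 kN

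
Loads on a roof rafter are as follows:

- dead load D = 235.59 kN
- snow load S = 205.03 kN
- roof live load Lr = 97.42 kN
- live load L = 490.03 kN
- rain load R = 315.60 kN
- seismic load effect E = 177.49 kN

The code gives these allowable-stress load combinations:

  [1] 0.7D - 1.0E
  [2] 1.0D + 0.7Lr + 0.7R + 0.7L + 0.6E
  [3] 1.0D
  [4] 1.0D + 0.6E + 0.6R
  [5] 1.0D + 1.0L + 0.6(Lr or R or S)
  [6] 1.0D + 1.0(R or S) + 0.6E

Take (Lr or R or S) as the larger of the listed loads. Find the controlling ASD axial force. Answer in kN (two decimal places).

(Lr or R or S) → R = 315.60 kN; (R or S) → R = 315.60 kN.
[1] 0.7(235.59) - 1.0(177.49) = 164.91 - 177.49 = -12.58
[2] 1.0(235.59) + 0.7(97.42) + 0.7(315.60) + 0.7(490.03) + 0.6(177.49) = 974.22
[3] 1.0(235.59) = 235.59
[4] 1.0(235.59) + 0.6(177.49) + 0.6(315.60) = 235.59 + 106.49 + 189.36 = 531.44
[5] 1.0(235.59) + 1.0(490.03) + 0.6(315.60) = 235.59 + 490.03 + 189.36 = 914.98
[6] 1.0(235.59) + 1.0(315.60) + 0.6(177.49) = 235.59 + 315.60 + 106.49 = 657.68
The controlling combination is 2, giving 974.22 kN.

974.22 kN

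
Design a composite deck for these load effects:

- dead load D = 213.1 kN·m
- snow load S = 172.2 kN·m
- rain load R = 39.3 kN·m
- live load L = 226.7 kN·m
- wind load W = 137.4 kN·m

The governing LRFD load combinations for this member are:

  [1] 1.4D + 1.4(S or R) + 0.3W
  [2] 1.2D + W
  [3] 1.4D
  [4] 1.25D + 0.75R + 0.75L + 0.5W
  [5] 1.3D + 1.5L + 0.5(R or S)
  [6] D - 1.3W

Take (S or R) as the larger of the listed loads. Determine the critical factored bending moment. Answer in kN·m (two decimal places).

(S or R) → S = 172.2 kN·m; (R or S) → S = 172.2 kN·m.
[1] 1.4(213.1) + 1.4(172.2) + 0.3(137.4) = 298.34 + 241.08 + 41.22 = 580.64
[2] 1.2(213.1) + 1.0(137.4) = 255.72 + 137.40 = 393.12
[3] 1.4(213.1) = 298.34
[4] 1.25(213.1) + 0.75(39.3) + 0.75(226.7) + 0.5(137.4) = 534.58
[5] 1.3(213.1) + 1.5(226.7) + 0.5(172.2) = 277.03 + 340.05 + 86.10 = 703.18
[6] 1.0(213.1) - 1.3(137.4) = 213.10 - 178.62 = 34.48
Maximum is from combination 5.

703.18 kN·m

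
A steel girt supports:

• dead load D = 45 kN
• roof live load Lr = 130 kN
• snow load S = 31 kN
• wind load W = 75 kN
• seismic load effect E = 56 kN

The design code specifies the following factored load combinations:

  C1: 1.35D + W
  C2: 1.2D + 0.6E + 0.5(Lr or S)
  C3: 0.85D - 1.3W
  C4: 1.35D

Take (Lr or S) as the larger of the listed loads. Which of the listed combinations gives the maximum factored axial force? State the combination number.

Combination 2

(Lr or S) → Lr = 130 kN.
C1: 1.35(45) + 1.0(75) = 60.75 + 75.00 = 135.75
C2: 1.2(45) + 0.6(56) + 0.5(130) = 54.00 + 33.60 + 65.00 = 152.60
C3: 0.85(45) - 1.3(75) = 38.25 - 97.50 = -59.25
C4: 1.35(45) = 60.75
The largest value is 152.60 kN from combination 2.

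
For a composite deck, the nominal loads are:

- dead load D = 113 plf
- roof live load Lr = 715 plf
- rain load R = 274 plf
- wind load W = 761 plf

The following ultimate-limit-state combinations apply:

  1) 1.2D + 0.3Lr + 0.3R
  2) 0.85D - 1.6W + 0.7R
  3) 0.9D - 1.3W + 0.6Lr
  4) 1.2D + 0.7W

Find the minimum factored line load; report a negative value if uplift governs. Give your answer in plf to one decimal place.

-929.8 plf

1) 1.2(113) + 0.3(715) + 0.3(274) = 432.3
2) 0.85(113) - 1.6(761) + 0.7(274) = -929.8
3) 0.9(113) - 1.3(761) + 0.6(715) = -458.6
4) 1.2(113) + 0.7(761) = 668.3
Combination 2 gives the minimum: -929.8 plf.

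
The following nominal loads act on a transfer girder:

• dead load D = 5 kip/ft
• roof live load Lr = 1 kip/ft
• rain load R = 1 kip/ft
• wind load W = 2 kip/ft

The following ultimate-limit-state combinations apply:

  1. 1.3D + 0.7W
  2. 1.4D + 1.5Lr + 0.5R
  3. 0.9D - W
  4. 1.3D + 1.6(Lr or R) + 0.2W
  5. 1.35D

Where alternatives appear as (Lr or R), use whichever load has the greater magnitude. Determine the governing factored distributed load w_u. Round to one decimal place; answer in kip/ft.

9.0 kip/ft

(Lr or R) → Lr = 1 kip/ft.
1. 1.3(5) + 0.7(2) = 6.5 + 1.4 = 7.9
2. 1.4(5) + 1.5(1) + 0.5(1) = 7.0 + 1.5 + 0.5 = 9.0
3. 0.9(5) - 1.0(2) = 4.5 - 2.0 = 2.5
4. 1.3(5) + 1.6(1) + 0.2(2) = 6.5 + 1.6 + 0.4 = 8.5
5. 1.35(5) = 6.8
The controlling combination is 2, giving 9.0 kip/ft.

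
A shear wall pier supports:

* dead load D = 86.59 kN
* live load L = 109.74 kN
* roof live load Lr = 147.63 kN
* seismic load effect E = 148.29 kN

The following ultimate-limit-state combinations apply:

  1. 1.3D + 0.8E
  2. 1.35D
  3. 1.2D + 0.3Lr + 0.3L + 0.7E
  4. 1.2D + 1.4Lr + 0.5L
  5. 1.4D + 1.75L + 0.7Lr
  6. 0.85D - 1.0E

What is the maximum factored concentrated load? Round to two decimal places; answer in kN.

1. 1.3(86.59) + 0.8(148.29) = 112.57 + 118.63 = 231.20
2. 1.35(86.59) = 116.90
3. 1.2(86.59) + 0.3(147.63) + 0.3(109.74) + 0.7(148.29) = 103.91 + 44.29 + 32.92 + 103.80 = 284.92
4. 1.2(86.59) + 1.4(147.63) + 0.5(109.74) = 103.91 + 206.68 + 54.87 = 365.46
5. 1.4(86.59) + 1.75(109.74) + 0.7(147.63) = 416.61
6. 0.85(86.59) - 1.0(148.29) = 73.60 - 148.29 = -74.69
The controlling combination is 5, giving 416.61 kN.

416.61 kN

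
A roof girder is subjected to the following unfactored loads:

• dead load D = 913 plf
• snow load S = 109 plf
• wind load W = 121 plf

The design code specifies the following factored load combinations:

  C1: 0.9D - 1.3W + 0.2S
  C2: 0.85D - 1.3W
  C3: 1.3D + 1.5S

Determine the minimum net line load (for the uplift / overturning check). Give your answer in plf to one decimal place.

C1: 0.9(913) - 1.3(121) + 0.2(109) = 821.7 - 157.3 + 21.8 = 686.2
C2: 0.85(913) - 1.3(121) = 776.1 - 157.3 = 618.8
C3: 1.3(913) + 1.5(109) = 1186.9 + 163.5 = 1350.4
Combination 2 gives the minimum: 618.8 plf.

618.8 plf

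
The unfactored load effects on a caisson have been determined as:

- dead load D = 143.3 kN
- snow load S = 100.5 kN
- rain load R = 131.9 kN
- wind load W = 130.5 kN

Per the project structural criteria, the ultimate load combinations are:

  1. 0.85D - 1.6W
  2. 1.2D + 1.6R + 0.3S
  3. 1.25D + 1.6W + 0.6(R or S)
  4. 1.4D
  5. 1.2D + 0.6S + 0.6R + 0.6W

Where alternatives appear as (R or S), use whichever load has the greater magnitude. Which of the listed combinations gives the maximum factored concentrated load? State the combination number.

(R or S) → R = 131.9 kN.
1. 0.85(143.3) - 1.6(130.5) = -87.00
2. 1.2(143.3) + 1.6(131.9) + 0.3(100.5) = 171.96 + 211.04 + 30.15 = 413.15
3. 1.25(143.3) + 1.6(130.5) + 0.6(131.9) = 179.13 + 208.80 + 79.14 = 467.07
4. 1.4(143.3) = 200.62
5. 1.2(143.3) + 0.6(100.5) + 0.6(131.9) + 0.6(130.5) = 171.96 + 60.30 + 79.14 + 78.30 = 389.70
The largest value is 467.07 kN from combination 3.

Combination 3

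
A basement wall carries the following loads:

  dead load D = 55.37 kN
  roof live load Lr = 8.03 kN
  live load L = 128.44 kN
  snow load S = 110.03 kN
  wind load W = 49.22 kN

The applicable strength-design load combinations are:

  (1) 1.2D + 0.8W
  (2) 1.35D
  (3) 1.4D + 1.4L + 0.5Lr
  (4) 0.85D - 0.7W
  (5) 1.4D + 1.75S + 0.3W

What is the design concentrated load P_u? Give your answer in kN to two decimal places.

284.84 kN

(1) 1.2(55.37) + 0.8(49.22) = 105.82
(2) 1.35(55.37) = 74.75
(3) 1.4(55.37) + 1.4(128.44) + 0.5(8.03) = 261.35
(4) 0.85(55.37) - 0.7(49.22) = 12.61
(5) 1.4(55.37) + 1.75(110.03) + 0.3(49.22) = 284.84
Maximum is from combination 5.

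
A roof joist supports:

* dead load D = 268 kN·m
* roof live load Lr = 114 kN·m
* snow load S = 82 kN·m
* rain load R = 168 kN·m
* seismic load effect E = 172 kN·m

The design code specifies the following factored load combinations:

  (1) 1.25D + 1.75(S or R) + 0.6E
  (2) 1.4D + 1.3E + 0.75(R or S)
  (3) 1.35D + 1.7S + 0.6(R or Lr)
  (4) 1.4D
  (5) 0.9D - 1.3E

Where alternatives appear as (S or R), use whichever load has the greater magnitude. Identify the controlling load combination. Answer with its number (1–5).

Combination 1

(S or R) → R = 168 kN·m; (R or S) → R = 168 kN·m; (R or Lr) → R = 168 kN·m.
(1) 1.25(268) + 1.75(168) + 0.6(172) = 335.00 + 294.00 + 103.20 = 732.20
(2) 1.4(268) + 1.3(172) + 0.75(168) = 375.20 + 223.60 + 126.00 = 724.80
(3) 1.35(268) + 1.7(82) + 0.6(168) = 361.80 + 139.40 + 100.80 = 602.00
(4) 1.4(268) = 375.20
(5) 0.9(268) - 1.3(172) = 241.20 - 223.60 = 17.60
The largest value is 732.20 kN·m from combination 1.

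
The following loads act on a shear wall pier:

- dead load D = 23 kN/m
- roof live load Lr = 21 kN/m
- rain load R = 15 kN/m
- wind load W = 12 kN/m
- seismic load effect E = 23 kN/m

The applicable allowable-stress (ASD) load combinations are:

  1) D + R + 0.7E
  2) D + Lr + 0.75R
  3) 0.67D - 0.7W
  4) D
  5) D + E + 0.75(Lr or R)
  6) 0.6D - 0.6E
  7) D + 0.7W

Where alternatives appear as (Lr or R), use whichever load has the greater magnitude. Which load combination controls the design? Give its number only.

(Lr or R) → Lr = 21 kN/m.
1) 1.0(23) + 1.0(15) + 0.7(23) = 54.10
2) 1.0(23) + 1.0(21) + 0.75(15) = 55.25
3) 0.67(23) - 0.7(12) = 7.01
4) 1.0(23) = 23.00
5) 1.0(23) + 1.0(23) + 0.75(21) = 61.75
6) 0.6(23) - 0.6(23) = 0.00
7) 1.0(23) + 0.7(12) = 31.40
The largest value is 61.75 kN/m from combination 5.

Combination 5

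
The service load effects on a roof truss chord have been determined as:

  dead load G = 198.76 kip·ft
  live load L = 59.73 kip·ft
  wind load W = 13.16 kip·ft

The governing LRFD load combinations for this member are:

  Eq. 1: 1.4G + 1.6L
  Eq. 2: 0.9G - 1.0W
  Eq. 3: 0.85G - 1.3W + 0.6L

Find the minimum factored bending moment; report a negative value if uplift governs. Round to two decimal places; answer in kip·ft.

Eq. 1: 1.4(198.76) + 1.6(59.73) = 278.26 + 95.57 = 373.83
Eq. 2: 0.9(198.76) - 1.0(13.16) = 178.88 - 13.16 = 165.72
Eq. 3: 0.85(198.76) - 1.3(13.16) + 0.6(59.73) = 168.95 - 17.11 + 35.84 = 187.68
Combination 2 gives the minimum: 165.72 kip·ft.

165.72 kip·ft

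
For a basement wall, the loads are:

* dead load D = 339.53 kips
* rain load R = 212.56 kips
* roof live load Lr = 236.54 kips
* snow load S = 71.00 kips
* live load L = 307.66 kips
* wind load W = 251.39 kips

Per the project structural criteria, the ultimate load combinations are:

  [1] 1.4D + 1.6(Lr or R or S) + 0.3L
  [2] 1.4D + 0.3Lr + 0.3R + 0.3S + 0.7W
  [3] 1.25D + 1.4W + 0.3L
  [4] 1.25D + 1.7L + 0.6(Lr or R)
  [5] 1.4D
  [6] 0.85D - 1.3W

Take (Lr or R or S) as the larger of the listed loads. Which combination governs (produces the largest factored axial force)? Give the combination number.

Combination 4

(Lr or R or S) → Lr = 236.54 kips; (Lr or R) → Lr = 236.54 kips.
[1] 1.4(339.53) + 1.6(236.54) + 0.3(307.66) = 475.34 + 378.46 + 92.30 = 946.10
[2] 1.4(339.53) + 0.3(236.54) + 0.3(212.56) + 0.3(71.00) + 0.7(251.39) = 807.35
[3] 1.25(339.53) + 1.4(251.39) + 0.3(307.66) = 424.41 + 351.95 + 92.30 = 868.66
[4] 1.25(339.53) + 1.7(307.66) + 0.6(236.54) = 1089.36
[5] 1.4(339.53) = 475.34
[6] 0.85(339.53) - 1.3(251.39) = 288.60 - 326.81 = -38.21
The largest value is 1089.36 kips from combination 4.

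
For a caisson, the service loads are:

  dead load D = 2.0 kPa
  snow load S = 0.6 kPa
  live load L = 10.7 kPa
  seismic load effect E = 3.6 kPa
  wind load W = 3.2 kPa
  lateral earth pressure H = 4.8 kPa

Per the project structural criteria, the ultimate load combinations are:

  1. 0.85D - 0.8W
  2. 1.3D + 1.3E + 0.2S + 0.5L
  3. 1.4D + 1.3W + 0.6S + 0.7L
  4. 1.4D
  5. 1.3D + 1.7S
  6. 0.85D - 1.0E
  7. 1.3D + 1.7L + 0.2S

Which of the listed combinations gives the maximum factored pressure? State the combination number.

Combination 7

1. 0.85(2.0) - 0.8(3.2) = 1.70 - 2.56 = -0.86
2. 1.3(2.0) + 1.3(3.6) + 0.2(0.6) + 0.5(10.7) = 2.60 + 4.68 + 0.12 + 5.35 = 12.75
3. 1.4(2.0) + 1.3(3.2) + 0.6(0.6) + 0.7(10.7) = 2.80 + 4.16 + 0.36 + 7.49 = 14.81
4. 1.4(2.0) = 2.80
5. 1.3(2.0) + 1.7(0.6) = 2.60 + 1.02 = 3.62
6. 0.85(2.0) - 1.0(3.6) = 1.70 - 3.60 = -1.90
7. 1.3(2.0) + 1.7(10.7) + 0.2(0.6) = 2.60 + 18.19 + 0.12 = 20.91
The largest value is 20.91 kPa from combination 7.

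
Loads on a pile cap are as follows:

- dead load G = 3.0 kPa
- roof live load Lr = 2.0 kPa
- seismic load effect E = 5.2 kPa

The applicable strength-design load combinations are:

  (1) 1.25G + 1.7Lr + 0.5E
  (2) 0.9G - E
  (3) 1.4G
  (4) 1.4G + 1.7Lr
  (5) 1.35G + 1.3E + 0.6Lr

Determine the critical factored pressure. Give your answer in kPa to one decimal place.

12.0 kPa

(1) 1.25(3.0) + 1.7(2.0) + 0.5(5.2) = 3.8 + 3.4 + 2.6 = 9.8
(2) 0.9(3.0) - 1.0(5.2) = 2.7 - 5.2 = -2.5
(3) 1.4(3.0) = 4.2
(4) 1.4(3.0) + 1.7(2.0) = 4.2 + 3.4 = 7.6
(5) 1.35(3.0) + 1.3(5.2) + 0.6(2.0) = 12.0
Combination 5 governs: p_u = 12.0 kPa.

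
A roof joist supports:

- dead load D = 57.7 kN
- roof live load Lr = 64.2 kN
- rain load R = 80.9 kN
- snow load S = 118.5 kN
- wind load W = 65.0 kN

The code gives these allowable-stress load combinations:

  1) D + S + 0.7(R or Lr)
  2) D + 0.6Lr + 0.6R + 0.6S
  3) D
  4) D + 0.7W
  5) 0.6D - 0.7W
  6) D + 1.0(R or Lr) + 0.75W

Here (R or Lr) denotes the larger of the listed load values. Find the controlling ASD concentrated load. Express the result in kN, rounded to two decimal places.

232.83 kN

(R or Lr) → R = 80.9 kN.
1) 1.0(57.7) + 1.0(118.5) + 0.7(80.9) = 57.70 + 118.50 + 56.63 = 232.83
2) 1.0(57.7) + 0.6(64.2) + 0.6(80.9) + 0.6(118.5) = 57.70 + 38.52 + 48.54 + 71.10 = 215.86
3) 1.0(57.7) = 57.70
4) 1.0(57.7) + 0.7(65.0) = 57.70 + 45.50 = 103.20
5) 0.6(57.7) - 0.7(65.0) = 34.62 - 45.50 = -10.88
6) 1.0(57.7) + 1.0(80.9) + 0.75(65.0) = 57.70 + 80.90 + 48.75 = 187.35
The controlling combination is 1, giving 232.83 kN.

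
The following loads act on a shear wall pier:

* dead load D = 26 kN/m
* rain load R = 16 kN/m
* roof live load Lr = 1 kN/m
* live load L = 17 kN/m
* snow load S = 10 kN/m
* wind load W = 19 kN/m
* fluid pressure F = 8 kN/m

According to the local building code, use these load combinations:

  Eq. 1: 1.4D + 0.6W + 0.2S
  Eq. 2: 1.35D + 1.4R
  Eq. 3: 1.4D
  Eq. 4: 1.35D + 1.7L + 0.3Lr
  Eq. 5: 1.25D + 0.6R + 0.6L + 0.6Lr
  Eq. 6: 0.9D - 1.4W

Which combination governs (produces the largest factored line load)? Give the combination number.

Combination 4

Eq. 1: 1.4(26) + 0.6(19) + 0.2(10) = 49.80
Eq. 2: 1.35(26) + 1.4(16) = 57.50
Eq. 3: 1.4(26) = 36.40
Eq. 4: 1.35(26) + 1.7(17) + 0.3(1) = 64.30
Eq. 5: 1.25(26) + 0.6(16) + 0.6(17) + 0.6(1) = 52.90
Eq. 6: 0.9(26) - 1.4(19) = -3.20
The largest value is 64.30 kN/m from combination 4.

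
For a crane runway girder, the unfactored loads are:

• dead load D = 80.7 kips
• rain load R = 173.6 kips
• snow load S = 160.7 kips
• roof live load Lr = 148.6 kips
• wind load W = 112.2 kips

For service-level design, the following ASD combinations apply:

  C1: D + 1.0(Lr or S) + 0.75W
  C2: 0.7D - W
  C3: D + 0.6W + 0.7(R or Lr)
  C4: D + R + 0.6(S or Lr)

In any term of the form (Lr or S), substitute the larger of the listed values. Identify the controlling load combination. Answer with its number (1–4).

Combination 4

(Lr or S) → S = 160.7 kips; (R or Lr) → R = 173.6 kips; (S or Lr) → S = 160.7 kips.
C1: 1.0(80.7) + 1.0(160.7) + 0.75(112.2) = 80.70 + 160.70 + 84.15 = 325.55
C2: 0.7(80.7) - 1.0(112.2) = 56.49 - 112.20 = -55.71
C3: 1.0(80.7) + 0.6(112.2) + 0.7(173.6) = 80.70 + 67.32 + 121.52 = 269.54
C4: 1.0(80.7) + 1.0(173.6) + 0.6(160.7) = 80.70 + 173.60 + 96.42 = 350.72
The largest value is 350.72 kips from combination 4.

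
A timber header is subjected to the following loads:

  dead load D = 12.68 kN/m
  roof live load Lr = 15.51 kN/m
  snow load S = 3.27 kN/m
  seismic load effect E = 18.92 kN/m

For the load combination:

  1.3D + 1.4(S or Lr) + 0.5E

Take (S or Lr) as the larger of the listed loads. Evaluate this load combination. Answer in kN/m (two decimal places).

47.66 kN/m

(S or Lr) → Lr = 15.51 kN/m.
1.3(12.68) + 1.4(15.51) + 0.5(18.92) = 47.66
w_u = 47.66 kN/m.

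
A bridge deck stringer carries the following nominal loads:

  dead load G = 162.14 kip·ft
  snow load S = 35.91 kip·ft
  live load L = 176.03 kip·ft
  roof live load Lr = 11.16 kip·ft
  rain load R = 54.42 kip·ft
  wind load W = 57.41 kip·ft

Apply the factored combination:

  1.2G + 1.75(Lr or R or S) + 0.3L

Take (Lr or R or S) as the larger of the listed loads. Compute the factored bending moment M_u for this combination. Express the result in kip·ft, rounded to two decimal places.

(Lr or R or S) → R = 54.42 kip·ft.
1.2(162.14) + 1.75(54.42) + 0.3(176.03) = 342.61
M_u = 342.61 kip·ft.

342.61 kip·ft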